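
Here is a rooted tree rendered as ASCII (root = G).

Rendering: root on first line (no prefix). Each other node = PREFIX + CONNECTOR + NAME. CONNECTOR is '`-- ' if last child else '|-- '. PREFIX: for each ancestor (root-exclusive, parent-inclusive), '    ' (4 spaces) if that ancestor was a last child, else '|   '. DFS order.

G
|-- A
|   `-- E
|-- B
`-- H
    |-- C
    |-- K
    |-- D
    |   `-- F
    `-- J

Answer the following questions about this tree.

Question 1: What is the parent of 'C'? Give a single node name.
Answer: H

Derivation:
Scan adjacency: C appears as child of H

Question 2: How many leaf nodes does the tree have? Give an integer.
Answer: 6

Derivation:
Leaves (nodes with no children): B, C, E, F, J, K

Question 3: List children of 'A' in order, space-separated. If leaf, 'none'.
Node A's children (from adjacency): E

Answer: E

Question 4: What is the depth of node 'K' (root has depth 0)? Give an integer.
Answer: 2

Derivation:
Path from root to K: G -> H -> K
Depth = number of edges = 2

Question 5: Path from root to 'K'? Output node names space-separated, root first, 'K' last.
Walk down from root: G -> H -> K

Answer: G H K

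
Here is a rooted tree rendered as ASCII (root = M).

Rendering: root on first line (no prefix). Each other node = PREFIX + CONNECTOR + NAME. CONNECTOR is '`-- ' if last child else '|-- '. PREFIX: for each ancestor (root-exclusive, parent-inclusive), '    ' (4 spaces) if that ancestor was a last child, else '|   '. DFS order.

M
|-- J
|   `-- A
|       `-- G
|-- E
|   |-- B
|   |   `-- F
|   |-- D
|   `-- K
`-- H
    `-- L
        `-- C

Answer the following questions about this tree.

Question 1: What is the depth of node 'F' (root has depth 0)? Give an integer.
Path from root to F: M -> E -> B -> F
Depth = number of edges = 3

Answer: 3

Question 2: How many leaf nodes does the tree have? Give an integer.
Answer: 5

Derivation:
Leaves (nodes with no children): C, D, F, G, K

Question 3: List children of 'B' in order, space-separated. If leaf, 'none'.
Node B's children (from adjacency): F

Answer: F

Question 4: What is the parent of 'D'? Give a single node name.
Answer: E

Derivation:
Scan adjacency: D appears as child of E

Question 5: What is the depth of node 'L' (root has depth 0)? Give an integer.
Path from root to L: M -> H -> L
Depth = number of edges = 2

Answer: 2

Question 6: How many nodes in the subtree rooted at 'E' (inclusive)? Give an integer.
Answer: 5

Derivation:
Subtree rooted at E contains: B, D, E, F, K
Count = 5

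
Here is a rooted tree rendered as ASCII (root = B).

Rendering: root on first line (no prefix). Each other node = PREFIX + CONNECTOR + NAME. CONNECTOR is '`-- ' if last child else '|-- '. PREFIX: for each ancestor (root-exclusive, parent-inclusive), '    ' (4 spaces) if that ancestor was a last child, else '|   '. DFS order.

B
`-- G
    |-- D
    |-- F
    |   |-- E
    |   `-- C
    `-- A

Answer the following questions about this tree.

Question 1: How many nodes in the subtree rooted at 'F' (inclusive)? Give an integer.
Answer: 3

Derivation:
Subtree rooted at F contains: C, E, F
Count = 3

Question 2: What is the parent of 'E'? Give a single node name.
Scan adjacency: E appears as child of F

Answer: F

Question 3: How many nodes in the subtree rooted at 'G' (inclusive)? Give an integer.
Subtree rooted at G contains: A, C, D, E, F, G
Count = 6

Answer: 6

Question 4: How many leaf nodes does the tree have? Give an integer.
Answer: 4

Derivation:
Leaves (nodes with no children): A, C, D, E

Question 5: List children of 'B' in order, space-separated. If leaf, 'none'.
Answer: G

Derivation:
Node B's children (from adjacency): G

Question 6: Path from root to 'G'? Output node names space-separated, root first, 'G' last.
Walk down from root: B -> G

Answer: B G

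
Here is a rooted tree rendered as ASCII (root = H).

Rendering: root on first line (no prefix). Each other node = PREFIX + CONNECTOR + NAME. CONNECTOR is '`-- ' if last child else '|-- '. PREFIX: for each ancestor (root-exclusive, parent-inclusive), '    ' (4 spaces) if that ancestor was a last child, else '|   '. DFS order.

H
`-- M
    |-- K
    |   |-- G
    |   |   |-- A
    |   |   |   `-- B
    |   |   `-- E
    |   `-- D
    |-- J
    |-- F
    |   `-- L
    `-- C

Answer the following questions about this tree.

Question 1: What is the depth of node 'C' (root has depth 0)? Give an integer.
Path from root to C: H -> M -> C
Depth = number of edges = 2

Answer: 2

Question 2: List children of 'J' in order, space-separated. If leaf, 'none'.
Node J's children (from adjacency): (leaf)

Answer: none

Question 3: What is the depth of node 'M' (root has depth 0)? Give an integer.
Path from root to M: H -> M
Depth = number of edges = 1

Answer: 1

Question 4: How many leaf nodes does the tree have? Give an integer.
Answer: 6

Derivation:
Leaves (nodes with no children): B, C, D, E, J, L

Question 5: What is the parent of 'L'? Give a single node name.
Scan adjacency: L appears as child of F

Answer: F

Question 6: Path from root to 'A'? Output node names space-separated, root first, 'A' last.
Answer: H M K G A

Derivation:
Walk down from root: H -> M -> K -> G -> A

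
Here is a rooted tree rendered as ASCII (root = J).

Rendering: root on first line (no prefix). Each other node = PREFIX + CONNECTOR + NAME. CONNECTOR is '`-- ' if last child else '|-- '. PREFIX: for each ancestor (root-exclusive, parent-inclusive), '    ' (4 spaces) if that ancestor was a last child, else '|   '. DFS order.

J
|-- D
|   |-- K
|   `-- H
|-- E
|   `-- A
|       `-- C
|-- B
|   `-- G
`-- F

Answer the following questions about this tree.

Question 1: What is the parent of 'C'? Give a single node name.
Answer: A

Derivation:
Scan adjacency: C appears as child of A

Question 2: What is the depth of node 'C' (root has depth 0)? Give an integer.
Path from root to C: J -> E -> A -> C
Depth = number of edges = 3

Answer: 3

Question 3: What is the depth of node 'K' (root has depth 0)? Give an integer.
Answer: 2

Derivation:
Path from root to K: J -> D -> K
Depth = number of edges = 2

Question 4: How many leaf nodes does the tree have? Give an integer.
Leaves (nodes with no children): C, F, G, H, K

Answer: 5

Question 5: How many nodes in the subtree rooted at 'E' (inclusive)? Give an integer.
Subtree rooted at E contains: A, C, E
Count = 3

Answer: 3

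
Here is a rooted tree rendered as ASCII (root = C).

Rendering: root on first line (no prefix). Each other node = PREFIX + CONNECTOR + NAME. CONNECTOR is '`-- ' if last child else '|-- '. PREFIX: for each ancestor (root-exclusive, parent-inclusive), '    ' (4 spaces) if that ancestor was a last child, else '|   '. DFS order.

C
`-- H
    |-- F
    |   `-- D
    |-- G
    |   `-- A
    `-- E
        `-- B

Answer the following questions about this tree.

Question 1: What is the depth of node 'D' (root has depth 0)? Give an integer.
Answer: 3

Derivation:
Path from root to D: C -> H -> F -> D
Depth = number of edges = 3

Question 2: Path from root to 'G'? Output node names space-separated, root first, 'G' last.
Answer: C H G

Derivation:
Walk down from root: C -> H -> G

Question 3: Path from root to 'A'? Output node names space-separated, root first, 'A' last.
Walk down from root: C -> H -> G -> A

Answer: C H G A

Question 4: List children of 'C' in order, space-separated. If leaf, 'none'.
Node C's children (from adjacency): H

Answer: H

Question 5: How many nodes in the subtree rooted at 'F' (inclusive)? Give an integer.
Subtree rooted at F contains: D, F
Count = 2

Answer: 2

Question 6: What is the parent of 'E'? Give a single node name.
Answer: H

Derivation:
Scan adjacency: E appears as child of H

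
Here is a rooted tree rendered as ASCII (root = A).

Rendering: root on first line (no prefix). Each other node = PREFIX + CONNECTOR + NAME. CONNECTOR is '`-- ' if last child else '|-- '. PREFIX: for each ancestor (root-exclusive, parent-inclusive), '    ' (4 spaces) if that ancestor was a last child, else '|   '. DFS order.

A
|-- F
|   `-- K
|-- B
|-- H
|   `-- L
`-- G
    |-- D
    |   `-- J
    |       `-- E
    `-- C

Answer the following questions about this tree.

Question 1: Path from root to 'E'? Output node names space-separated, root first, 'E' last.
Answer: A G D J E

Derivation:
Walk down from root: A -> G -> D -> J -> E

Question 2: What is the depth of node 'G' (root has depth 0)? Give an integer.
Path from root to G: A -> G
Depth = number of edges = 1

Answer: 1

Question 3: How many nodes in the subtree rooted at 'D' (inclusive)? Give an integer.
Subtree rooted at D contains: D, E, J
Count = 3

Answer: 3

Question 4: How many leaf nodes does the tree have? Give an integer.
Answer: 5

Derivation:
Leaves (nodes with no children): B, C, E, K, L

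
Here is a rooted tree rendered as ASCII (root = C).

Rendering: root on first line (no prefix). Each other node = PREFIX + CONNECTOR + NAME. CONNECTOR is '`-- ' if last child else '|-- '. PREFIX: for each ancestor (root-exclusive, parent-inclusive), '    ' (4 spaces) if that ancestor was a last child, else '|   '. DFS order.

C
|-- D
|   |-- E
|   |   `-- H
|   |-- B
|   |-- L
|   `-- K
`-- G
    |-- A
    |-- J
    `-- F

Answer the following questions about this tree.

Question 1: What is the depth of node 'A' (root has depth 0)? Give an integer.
Path from root to A: C -> G -> A
Depth = number of edges = 2

Answer: 2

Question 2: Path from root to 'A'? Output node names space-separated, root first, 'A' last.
Answer: C G A

Derivation:
Walk down from root: C -> G -> A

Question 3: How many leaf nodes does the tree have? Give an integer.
Leaves (nodes with no children): A, B, F, H, J, K, L

Answer: 7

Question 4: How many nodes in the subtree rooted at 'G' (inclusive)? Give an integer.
Subtree rooted at G contains: A, F, G, J
Count = 4

Answer: 4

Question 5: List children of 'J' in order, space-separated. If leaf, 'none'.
Answer: none

Derivation:
Node J's children (from adjacency): (leaf)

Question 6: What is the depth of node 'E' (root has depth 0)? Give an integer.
Path from root to E: C -> D -> E
Depth = number of edges = 2

Answer: 2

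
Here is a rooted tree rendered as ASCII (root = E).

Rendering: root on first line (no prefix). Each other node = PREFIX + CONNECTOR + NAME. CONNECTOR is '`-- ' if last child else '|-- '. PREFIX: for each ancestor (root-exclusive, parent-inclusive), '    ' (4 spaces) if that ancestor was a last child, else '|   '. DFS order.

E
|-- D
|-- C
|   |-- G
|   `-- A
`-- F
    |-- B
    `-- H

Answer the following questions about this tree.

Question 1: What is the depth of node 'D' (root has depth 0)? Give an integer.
Path from root to D: E -> D
Depth = number of edges = 1

Answer: 1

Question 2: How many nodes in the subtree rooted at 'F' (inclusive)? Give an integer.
Answer: 3

Derivation:
Subtree rooted at F contains: B, F, H
Count = 3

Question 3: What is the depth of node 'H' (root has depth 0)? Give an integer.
Answer: 2

Derivation:
Path from root to H: E -> F -> H
Depth = number of edges = 2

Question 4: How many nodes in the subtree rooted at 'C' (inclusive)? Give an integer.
Answer: 3

Derivation:
Subtree rooted at C contains: A, C, G
Count = 3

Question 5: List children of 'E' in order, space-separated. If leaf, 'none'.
Node E's children (from adjacency): D, C, F

Answer: D C F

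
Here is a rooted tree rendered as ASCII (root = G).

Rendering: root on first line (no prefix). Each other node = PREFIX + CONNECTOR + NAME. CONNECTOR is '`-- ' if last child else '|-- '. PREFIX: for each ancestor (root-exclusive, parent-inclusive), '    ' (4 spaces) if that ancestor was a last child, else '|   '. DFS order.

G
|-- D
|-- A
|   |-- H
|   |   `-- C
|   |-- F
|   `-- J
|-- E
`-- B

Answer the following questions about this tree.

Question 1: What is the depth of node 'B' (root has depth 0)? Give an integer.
Answer: 1

Derivation:
Path from root to B: G -> B
Depth = number of edges = 1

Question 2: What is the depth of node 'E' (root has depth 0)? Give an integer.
Answer: 1

Derivation:
Path from root to E: G -> E
Depth = number of edges = 1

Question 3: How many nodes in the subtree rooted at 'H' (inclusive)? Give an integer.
Subtree rooted at H contains: C, H
Count = 2

Answer: 2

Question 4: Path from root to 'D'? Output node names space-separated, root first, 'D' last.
Answer: G D

Derivation:
Walk down from root: G -> D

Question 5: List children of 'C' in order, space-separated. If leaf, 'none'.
Node C's children (from adjacency): (leaf)

Answer: none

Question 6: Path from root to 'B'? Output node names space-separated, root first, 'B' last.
Walk down from root: G -> B

Answer: G B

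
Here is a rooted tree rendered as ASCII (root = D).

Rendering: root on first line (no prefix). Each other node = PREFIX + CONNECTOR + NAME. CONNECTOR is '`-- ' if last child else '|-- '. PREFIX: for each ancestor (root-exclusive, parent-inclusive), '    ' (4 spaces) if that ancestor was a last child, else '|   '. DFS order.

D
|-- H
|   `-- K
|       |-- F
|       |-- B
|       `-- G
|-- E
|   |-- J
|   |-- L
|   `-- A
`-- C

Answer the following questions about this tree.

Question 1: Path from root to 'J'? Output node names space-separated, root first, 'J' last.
Answer: D E J

Derivation:
Walk down from root: D -> E -> J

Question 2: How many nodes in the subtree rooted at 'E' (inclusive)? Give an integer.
Answer: 4

Derivation:
Subtree rooted at E contains: A, E, J, L
Count = 4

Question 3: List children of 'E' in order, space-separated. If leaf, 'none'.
Node E's children (from adjacency): J, L, A

Answer: J L A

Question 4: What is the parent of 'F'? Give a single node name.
Scan adjacency: F appears as child of K

Answer: K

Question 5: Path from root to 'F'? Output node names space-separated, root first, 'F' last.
Walk down from root: D -> H -> K -> F

Answer: D H K F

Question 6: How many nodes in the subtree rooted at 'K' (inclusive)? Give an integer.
Answer: 4

Derivation:
Subtree rooted at K contains: B, F, G, K
Count = 4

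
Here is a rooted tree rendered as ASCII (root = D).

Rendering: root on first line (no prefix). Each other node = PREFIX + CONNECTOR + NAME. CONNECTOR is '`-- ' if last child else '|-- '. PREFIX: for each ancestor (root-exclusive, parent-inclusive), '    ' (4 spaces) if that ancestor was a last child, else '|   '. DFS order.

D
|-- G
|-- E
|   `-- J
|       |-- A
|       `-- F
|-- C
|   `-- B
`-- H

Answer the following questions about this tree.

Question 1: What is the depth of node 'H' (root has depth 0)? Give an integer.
Path from root to H: D -> H
Depth = number of edges = 1

Answer: 1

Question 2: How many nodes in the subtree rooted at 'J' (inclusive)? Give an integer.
Subtree rooted at J contains: A, F, J
Count = 3

Answer: 3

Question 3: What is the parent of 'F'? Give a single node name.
Answer: J

Derivation:
Scan adjacency: F appears as child of J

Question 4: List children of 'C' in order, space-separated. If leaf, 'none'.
Node C's children (from adjacency): B

Answer: B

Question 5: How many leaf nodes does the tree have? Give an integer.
Answer: 5

Derivation:
Leaves (nodes with no children): A, B, F, G, H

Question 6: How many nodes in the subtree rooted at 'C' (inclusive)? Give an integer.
Subtree rooted at C contains: B, C
Count = 2

Answer: 2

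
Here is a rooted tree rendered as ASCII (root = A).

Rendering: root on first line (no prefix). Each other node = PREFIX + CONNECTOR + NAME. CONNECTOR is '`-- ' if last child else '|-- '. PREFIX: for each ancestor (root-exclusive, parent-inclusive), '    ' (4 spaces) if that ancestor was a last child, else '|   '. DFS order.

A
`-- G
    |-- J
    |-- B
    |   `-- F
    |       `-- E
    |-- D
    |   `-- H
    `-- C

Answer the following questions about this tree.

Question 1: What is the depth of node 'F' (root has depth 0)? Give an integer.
Answer: 3

Derivation:
Path from root to F: A -> G -> B -> F
Depth = number of edges = 3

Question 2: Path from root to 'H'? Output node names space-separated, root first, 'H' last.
Answer: A G D H

Derivation:
Walk down from root: A -> G -> D -> H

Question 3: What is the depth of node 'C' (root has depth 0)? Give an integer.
Path from root to C: A -> G -> C
Depth = number of edges = 2

Answer: 2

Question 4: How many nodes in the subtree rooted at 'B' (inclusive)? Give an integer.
Subtree rooted at B contains: B, E, F
Count = 3

Answer: 3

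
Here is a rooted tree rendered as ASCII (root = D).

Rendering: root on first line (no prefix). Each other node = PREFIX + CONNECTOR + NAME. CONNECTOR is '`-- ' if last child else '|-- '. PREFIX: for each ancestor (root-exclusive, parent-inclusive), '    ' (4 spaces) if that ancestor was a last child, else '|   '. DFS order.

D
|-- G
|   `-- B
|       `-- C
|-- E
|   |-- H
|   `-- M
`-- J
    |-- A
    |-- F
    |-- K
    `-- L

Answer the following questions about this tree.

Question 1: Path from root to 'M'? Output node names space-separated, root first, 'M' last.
Walk down from root: D -> E -> M

Answer: D E M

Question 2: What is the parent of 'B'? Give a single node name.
Answer: G

Derivation:
Scan adjacency: B appears as child of G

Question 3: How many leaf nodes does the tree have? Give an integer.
Leaves (nodes with no children): A, C, F, H, K, L, M

Answer: 7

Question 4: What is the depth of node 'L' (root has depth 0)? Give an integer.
Answer: 2

Derivation:
Path from root to L: D -> J -> L
Depth = number of edges = 2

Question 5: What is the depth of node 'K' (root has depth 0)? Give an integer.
Path from root to K: D -> J -> K
Depth = number of edges = 2

Answer: 2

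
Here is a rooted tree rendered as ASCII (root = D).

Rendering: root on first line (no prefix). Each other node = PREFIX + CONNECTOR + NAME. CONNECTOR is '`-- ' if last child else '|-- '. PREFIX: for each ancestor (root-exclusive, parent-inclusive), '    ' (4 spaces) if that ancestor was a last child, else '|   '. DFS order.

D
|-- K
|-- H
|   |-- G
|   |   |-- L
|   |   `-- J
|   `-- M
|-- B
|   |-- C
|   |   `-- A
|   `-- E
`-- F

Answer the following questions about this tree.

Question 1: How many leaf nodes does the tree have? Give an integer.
Leaves (nodes with no children): A, E, F, J, K, L, M

Answer: 7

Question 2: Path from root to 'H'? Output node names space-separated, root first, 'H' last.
Walk down from root: D -> H

Answer: D H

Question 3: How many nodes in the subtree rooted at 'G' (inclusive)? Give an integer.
Subtree rooted at G contains: G, J, L
Count = 3

Answer: 3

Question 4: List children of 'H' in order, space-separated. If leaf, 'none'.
Answer: G M

Derivation:
Node H's children (from adjacency): G, M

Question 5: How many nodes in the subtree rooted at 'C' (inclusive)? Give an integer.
Answer: 2

Derivation:
Subtree rooted at C contains: A, C
Count = 2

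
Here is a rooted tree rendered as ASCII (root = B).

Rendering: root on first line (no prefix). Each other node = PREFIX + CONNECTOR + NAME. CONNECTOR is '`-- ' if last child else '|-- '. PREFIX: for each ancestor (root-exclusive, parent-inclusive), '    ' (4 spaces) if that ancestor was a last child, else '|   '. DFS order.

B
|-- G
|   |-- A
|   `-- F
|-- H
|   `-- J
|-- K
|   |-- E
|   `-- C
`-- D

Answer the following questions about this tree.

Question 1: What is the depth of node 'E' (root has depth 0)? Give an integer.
Path from root to E: B -> K -> E
Depth = number of edges = 2

Answer: 2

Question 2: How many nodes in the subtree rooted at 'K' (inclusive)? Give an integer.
Answer: 3

Derivation:
Subtree rooted at K contains: C, E, K
Count = 3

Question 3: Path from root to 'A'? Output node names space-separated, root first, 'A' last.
Answer: B G A

Derivation:
Walk down from root: B -> G -> A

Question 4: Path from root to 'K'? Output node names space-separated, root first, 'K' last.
Answer: B K

Derivation:
Walk down from root: B -> K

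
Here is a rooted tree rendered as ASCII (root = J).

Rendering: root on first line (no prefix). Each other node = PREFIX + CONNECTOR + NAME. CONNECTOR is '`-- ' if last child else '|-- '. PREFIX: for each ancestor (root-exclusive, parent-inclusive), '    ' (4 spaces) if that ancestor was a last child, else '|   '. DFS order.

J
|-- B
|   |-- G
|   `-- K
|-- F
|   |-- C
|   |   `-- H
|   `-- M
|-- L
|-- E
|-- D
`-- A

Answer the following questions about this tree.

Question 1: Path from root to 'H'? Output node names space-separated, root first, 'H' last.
Walk down from root: J -> F -> C -> H

Answer: J F C H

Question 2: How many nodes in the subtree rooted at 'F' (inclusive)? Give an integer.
Answer: 4

Derivation:
Subtree rooted at F contains: C, F, H, M
Count = 4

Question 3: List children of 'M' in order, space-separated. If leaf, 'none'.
Node M's children (from adjacency): (leaf)

Answer: none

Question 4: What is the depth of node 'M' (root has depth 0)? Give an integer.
Path from root to M: J -> F -> M
Depth = number of edges = 2

Answer: 2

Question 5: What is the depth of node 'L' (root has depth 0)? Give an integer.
Path from root to L: J -> L
Depth = number of edges = 1

Answer: 1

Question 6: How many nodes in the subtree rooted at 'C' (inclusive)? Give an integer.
Subtree rooted at C contains: C, H
Count = 2

Answer: 2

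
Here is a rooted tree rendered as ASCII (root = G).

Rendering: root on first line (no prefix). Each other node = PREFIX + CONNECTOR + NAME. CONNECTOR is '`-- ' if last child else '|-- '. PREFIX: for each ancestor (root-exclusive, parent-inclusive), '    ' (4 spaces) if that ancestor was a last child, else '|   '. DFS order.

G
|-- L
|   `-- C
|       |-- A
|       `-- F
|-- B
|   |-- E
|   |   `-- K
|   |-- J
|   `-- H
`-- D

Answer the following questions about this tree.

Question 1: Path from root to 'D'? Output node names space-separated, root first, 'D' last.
Answer: G D

Derivation:
Walk down from root: G -> D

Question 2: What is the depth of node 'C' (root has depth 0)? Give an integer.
Path from root to C: G -> L -> C
Depth = number of edges = 2

Answer: 2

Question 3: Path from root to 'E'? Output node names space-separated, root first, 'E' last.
Answer: G B E

Derivation:
Walk down from root: G -> B -> E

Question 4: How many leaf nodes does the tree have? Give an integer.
Leaves (nodes with no children): A, D, F, H, J, K

Answer: 6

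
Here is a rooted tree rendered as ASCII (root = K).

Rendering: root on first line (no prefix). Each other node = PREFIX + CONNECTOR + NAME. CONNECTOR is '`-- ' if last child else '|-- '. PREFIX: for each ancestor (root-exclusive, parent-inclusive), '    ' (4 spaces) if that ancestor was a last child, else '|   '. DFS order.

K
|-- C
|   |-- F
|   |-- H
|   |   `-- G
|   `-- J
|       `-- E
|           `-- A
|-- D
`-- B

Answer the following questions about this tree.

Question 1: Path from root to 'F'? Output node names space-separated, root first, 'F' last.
Walk down from root: K -> C -> F

Answer: K C F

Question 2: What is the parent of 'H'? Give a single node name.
Scan adjacency: H appears as child of C

Answer: C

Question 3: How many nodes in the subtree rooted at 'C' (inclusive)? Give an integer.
Answer: 7

Derivation:
Subtree rooted at C contains: A, C, E, F, G, H, J
Count = 7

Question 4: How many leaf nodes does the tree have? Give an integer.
Leaves (nodes with no children): A, B, D, F, G

Answer: 5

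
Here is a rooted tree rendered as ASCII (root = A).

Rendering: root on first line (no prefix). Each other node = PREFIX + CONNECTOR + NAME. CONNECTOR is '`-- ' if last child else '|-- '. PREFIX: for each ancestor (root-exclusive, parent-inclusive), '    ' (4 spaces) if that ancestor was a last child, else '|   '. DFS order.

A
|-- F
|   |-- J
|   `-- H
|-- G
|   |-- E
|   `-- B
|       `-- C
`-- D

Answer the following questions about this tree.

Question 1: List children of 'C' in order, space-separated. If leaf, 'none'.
Node C's children (from adjacency): (leaf)

Answer: none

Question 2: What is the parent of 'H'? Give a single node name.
Answer: F

Derivation:
Scan adjacency: H appears as child of F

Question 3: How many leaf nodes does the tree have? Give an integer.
Leaves (nodes with no children): C, D, E, H, J

Answer: 5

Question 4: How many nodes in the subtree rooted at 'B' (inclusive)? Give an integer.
Subtree rooted at B contains: B, C
Count = 2

Answer: 2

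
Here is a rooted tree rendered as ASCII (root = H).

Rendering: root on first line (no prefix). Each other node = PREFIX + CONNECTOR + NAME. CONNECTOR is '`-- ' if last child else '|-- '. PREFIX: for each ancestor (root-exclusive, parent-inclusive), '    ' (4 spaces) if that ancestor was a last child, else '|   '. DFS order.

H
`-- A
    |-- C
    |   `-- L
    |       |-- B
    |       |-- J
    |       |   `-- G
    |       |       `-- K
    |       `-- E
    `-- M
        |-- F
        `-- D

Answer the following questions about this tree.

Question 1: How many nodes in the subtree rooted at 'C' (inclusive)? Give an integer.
Answer: 7

Derivation:
Subtree rooted at C contains: B, C, E, G, J, K, L
Count = 7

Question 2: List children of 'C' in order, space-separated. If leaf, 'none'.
Node C's children (from adjacency): L

Answer: L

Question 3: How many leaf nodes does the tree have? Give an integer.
Leaves (nodes with no children): B, D, E, F, K

Answer: 5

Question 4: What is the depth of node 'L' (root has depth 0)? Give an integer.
Answer: 3

Derivation:
Path from root to L: H -> A -> C -> L
Depth = number of edges = 3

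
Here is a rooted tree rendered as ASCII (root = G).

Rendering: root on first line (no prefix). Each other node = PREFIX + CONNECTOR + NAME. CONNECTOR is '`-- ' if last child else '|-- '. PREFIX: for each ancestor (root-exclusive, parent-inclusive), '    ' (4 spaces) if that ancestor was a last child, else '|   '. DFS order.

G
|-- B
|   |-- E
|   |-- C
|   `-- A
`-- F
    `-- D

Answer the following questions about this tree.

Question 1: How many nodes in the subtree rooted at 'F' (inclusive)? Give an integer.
Answer: 2

Derivation:
Subtree rooted at F contains: D, F
Count = 2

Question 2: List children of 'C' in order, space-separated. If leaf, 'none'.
Answer: none

Derivation:
Node C's children (from adjacency): (leaf)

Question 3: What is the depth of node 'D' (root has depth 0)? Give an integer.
Answer: 2

Derivation:
Path from root to D: G -> F -> D
Depth = number of edges = 2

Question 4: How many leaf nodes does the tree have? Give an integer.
Leaves (nodes with no children): A, C, D, E

Answer: 4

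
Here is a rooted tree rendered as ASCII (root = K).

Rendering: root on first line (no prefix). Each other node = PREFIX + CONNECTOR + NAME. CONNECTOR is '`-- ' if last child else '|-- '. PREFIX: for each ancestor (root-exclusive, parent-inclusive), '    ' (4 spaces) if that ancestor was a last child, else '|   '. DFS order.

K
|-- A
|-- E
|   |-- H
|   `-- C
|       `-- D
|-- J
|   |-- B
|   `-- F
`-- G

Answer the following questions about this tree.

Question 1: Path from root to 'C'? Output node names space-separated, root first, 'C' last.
Answer: K E C

Derivation:
Walk down from root: K -> E -> C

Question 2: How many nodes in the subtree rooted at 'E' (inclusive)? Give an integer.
Subtree rooted at E contains: C, D, E, H
Count = 4

Answer: 4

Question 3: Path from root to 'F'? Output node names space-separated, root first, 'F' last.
Walk down from root: K -> J -> F

Answer: K J F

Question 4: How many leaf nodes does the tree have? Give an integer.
Leaves (nodes with no children): A, B, D, F, G, H

Answer: 6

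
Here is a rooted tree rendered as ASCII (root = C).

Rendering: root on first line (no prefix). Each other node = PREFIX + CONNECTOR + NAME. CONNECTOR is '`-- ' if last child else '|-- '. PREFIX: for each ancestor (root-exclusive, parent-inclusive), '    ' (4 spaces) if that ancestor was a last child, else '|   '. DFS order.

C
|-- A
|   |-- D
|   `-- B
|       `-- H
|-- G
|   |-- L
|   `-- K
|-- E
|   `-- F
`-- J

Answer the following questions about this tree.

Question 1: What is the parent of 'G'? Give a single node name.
Answer: C

Derivation:
Scan adjacency: G appears as child of C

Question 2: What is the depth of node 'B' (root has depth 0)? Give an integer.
Path from root to B: C -> A -> B
Depth = number of edges = 2

Answer: 2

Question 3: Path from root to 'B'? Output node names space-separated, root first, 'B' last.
Walk down from root: C -> A -> B

Answer: C A B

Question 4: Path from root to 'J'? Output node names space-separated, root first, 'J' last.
Answer: C J

Derivation:
Walk down from root: C -> J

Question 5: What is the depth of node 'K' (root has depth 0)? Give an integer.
Answer: 2

Derivation:
Path from root to K: C -> G -> K
Depth = number of edges = 2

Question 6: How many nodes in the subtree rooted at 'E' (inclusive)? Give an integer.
Answer: 2

Derivation:
Subtree rooted at E contains: E, F
Count = 2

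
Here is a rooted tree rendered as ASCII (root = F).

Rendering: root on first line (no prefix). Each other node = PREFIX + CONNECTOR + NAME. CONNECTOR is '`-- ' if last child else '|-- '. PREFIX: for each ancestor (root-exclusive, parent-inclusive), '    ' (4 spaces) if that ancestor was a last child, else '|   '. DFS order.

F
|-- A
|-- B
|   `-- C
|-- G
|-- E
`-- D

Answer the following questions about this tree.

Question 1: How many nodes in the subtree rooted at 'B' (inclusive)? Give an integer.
Answer: 2

Derivation:
Subtree rooted at B contains: B, C
Count = 2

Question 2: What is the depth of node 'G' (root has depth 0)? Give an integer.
Answer: 1

Derivation:
Path from root to G: F -> G
Depth = number of edges = 1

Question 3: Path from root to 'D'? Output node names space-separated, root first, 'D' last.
Walk down from root: F -> D

Answer: F D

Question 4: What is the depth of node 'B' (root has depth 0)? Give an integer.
Path from root to B: F -> B
Depth = number of edges = 1

Answer: 1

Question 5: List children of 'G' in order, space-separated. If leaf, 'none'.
Node G's children (from adjacency): (leaf)

Answer: none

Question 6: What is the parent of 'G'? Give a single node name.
Scan adjacency: G appears as child of F

Answer: F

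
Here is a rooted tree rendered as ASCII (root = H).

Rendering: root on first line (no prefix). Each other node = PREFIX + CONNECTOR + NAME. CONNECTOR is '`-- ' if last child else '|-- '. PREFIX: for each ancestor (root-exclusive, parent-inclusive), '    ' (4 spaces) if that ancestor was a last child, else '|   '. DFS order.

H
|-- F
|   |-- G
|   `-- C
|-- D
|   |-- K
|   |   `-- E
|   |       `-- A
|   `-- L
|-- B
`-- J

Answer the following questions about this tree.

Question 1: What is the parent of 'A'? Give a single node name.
Answer: E

Derivation:
Scan adjacency: A appears as child of E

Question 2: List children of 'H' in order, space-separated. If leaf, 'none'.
Answer: F D B J

Derivation:
Node H's children (from adjacency): F, D, B, J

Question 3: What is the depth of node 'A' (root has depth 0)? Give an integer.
Answer: 4

Derivation:
Path from root to A: H -> D -> K -> E -> A
Depth = number of edges = 4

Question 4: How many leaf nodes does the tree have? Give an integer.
Answer: 6

Derivation:
Leaves (nodes with no children): A, B, C, G, J, L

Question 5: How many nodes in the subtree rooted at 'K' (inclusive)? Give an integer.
Answer: 3

Derivation:
Subtree rooted at K contains: A, E, K
Count = 3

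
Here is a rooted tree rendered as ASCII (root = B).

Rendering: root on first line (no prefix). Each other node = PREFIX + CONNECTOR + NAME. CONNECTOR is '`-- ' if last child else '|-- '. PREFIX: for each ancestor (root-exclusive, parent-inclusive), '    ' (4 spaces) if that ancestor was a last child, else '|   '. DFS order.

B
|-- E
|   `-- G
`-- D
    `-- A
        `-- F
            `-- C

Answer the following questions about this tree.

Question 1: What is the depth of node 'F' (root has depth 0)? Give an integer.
Answer: 3

Derivation:
Path from root to F: B -> D -> A -> F
Depth = number of edges = 3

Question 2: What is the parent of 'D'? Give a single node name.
Scan adjacency: D appears as child of B

Answer: B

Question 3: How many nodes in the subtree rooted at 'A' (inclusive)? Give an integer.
Answer: 3

Derivation:
Subtree rooted at A contains: A, C, F
Count = 3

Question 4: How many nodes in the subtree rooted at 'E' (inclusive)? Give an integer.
Subtree rooted at E contains: E, G
Count = 2

Answer: 2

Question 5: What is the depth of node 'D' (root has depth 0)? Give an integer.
Path from root to D: B -> D
Depth = number of edges = 1

Answer: 1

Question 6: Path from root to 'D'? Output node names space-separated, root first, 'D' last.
Answer: B D

Derivation:
Walk down from root: B -> D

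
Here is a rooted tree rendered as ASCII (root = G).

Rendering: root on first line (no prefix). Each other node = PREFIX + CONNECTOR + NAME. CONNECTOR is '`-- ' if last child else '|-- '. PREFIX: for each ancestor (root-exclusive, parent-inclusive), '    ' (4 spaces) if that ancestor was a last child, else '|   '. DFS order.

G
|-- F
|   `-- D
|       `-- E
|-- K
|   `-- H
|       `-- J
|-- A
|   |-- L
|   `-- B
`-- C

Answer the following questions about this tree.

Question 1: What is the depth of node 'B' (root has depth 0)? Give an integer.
Answer: 2

Derivation:
Path from root to B: G -> A -> B
Depth = number of edges = 2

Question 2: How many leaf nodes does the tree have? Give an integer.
Leaves (nodes with no children): B, C, E, J, L

Answer: 5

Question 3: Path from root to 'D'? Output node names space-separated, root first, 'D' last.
Answer: G F D

Derivation:
Walk down from root: G -> F -> D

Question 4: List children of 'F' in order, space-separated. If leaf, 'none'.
Answer: D

Derivation:
Node F's children (from adjacency): D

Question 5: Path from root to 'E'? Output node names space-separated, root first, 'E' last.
Answer: G F D E

Derivation:
Walk down from root: G -> F -> D -> E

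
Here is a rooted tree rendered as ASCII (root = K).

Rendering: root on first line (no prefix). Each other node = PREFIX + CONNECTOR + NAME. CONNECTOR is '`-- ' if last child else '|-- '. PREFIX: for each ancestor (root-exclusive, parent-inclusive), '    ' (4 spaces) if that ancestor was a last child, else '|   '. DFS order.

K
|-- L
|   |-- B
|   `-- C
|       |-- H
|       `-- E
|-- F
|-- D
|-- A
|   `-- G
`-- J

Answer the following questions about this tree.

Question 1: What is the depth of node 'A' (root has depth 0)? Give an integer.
Path from root to A: K -> A
Depth = number of edges = 1

Answer: 1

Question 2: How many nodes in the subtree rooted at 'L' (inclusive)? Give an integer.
Answer: 5

Derivation:
Subtree rooted at L contains: B, C, E, H, L
Count = 5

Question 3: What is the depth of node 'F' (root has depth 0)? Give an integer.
Path from root to F: K -> F
Depth = number of edges = 1

Answer: 1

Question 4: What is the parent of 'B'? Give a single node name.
Scan adjacency: B appears as child of L

Answer: L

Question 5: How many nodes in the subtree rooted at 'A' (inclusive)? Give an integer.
Answer: 2

Derivation:
Subtree rooted at A contains: A, G
Count = 2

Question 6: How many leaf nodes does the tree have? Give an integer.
Leaves (nodes with no children): B, D, E, F, G, H, J

Answer: 7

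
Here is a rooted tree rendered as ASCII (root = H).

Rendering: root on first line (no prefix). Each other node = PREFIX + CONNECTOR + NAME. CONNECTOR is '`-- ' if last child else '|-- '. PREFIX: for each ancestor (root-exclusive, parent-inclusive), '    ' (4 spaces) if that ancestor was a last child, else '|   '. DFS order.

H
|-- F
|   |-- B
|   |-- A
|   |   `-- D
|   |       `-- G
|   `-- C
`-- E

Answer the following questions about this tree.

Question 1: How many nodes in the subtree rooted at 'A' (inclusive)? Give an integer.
Subtree rooted at A contains: A, D, G
Count = 3

Answer: 3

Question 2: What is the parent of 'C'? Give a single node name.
Answer: F

Derivation:
Scan adjacency: C appears as child of F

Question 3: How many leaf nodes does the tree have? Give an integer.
Answer: 4

Derivation:
Leaves (nodes with no children): B, C, E, G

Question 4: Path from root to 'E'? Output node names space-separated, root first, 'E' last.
Answer: H E

Derivation:
Walk down from root: H -> E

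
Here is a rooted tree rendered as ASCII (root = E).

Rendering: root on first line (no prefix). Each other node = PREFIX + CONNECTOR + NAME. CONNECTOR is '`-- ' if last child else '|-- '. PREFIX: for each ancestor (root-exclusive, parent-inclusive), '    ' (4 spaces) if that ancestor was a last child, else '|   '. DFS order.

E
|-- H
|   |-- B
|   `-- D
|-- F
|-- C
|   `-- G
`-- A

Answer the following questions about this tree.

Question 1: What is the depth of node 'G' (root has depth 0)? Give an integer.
Answer: 2

Derivation:
Path from root to G: E -> C -> G
Depth = number of edges = 2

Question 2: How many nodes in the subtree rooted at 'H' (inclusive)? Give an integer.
Answer: 3

Derivation:
Subtree rooted at H contains: B, D, H
Count = 3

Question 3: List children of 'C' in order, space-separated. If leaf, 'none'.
Answer: G

Derivation:
Node C's children (from adjacency): G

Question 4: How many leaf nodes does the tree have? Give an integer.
Answer: 5

Derivation:
Leaves (nodes with no children): A, B, D, F, G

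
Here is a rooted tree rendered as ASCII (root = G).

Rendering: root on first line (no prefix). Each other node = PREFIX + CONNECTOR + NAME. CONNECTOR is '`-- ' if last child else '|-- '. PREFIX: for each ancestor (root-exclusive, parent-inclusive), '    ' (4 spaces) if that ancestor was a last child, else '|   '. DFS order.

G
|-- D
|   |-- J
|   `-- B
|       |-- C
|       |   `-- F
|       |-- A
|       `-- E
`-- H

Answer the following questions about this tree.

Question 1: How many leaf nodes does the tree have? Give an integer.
Answer: 5

Derivation:
Leaves (nodes with no children): A, E, F, H, J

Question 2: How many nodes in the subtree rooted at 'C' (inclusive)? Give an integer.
Subtree rooted at C contains: C, F
Count = 2

Answer: 2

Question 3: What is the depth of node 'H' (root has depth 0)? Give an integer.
Path from root to H: G -> H
Depth = number of edges = 1

Answer: 1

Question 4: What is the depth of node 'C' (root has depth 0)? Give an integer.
Path from root to C: G -> D -> B -> C
Depth = number of edges = 3

Answer: 3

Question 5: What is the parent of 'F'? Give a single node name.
Answer: C

Derivation:
Scan adjacency: F appears as child of C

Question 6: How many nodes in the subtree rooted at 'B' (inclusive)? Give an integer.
Subtree rooted at B contains: A, B, C, E, F
Count = 5

Answer: 5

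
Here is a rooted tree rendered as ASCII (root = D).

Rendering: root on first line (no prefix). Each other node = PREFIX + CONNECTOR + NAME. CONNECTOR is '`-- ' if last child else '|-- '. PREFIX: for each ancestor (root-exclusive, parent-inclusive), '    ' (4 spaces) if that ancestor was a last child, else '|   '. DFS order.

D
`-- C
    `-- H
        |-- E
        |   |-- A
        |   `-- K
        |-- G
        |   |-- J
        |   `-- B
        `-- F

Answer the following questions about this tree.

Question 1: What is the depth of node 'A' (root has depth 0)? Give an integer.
Answer: 4

Derivation:
Path from root to A: D -> C -> H -> E -> A
Depth = number of edges = 4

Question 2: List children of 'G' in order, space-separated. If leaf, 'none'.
Node G's children (from adjacency): J, B

Answer: J B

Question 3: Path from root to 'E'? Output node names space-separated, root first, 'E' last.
Walk down from root: D -> C -> H -> E

Answer: D C H E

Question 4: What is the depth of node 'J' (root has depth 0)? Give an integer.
Path from root to J: D -> C -> H -> G -> J
Depth = number of edges = 4

Answer: 4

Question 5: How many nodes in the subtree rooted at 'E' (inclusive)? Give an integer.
Subtree rooted at E contains: A, E, K
Count = 3

Answer: 3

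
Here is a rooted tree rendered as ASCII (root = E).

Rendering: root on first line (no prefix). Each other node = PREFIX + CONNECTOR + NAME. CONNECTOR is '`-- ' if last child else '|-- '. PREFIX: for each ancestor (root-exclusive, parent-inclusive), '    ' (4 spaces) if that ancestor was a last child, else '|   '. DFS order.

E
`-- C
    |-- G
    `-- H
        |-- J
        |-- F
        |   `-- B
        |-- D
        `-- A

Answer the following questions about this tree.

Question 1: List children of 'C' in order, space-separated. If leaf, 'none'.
Answer: G H

Derivation:
Node C's children (from adjacency): G, H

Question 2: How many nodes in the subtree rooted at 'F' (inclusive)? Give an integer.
Answer: 2

Derivation:
Subtree rooted at F contains: B, F
Count = 2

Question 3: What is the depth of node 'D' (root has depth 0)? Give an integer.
Path from root to D: E -> C -> H -> D
Depth = number of edges = 3

Answer: 3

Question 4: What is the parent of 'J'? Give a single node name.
Scan adjacency: J appears as child of H

Answer: H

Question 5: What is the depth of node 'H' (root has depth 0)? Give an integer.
Answer: 2

Derivation:
Path from root to H: E -> C -> H
Depth = number of edges = 2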